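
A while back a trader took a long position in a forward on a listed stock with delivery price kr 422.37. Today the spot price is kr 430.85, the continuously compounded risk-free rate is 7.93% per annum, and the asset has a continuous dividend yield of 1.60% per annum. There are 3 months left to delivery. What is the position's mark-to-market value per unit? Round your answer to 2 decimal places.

kr 15.05

Current fair forward for the remaining 3 months: F = S·e^((r − q)·T), (r − q) = 0.0793 − 0.0160 = 0.0633
F = 430.85 · e^(0.0633 × 3/12) = 430.85 × 1.015951 = 437.7225
Value of long forward = (F − K)·e^(−rT) = (437.7225 − 422.37) · e^(−0.0793·3/12)
= 15.3525 × 0.980370 = 15.05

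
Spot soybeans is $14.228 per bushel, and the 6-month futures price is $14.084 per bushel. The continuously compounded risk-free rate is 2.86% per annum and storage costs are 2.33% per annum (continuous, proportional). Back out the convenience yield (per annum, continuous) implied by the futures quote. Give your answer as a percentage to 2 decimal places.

F = S·e^((r+u−y)T) ⇒ (r+u−y) = ln(F/S)/T
ln(14.084/14.228) = -0.010172; /T ⇒ -0.020344
y = r + u − ln(F/S)/T = 0.0286 + 0.0233 + 0.020344 = 0.072244
y = 7.22%

7.22%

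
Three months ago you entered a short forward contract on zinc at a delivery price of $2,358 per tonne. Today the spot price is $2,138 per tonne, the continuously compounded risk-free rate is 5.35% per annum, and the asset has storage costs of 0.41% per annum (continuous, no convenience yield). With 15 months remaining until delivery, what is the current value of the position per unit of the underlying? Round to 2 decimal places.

Current fair forward for the remaining 15 months: F = S·e^((r + u)·T), (r + u) = 0.0535 + 0.0041 = 0.0576
F = 2138 · e^(0.0576 × 15/12) = 2138 × 1.07465534 = 2297.6131
Value of long forward = (F − K)·e^(−rT) = (2297.6131 − 2358) · e^(−0.0535·15/12)
= -60.3869 × 0.93531211 = -56.48
Short position value = −(long value) = $56.48

$56.48 per tonne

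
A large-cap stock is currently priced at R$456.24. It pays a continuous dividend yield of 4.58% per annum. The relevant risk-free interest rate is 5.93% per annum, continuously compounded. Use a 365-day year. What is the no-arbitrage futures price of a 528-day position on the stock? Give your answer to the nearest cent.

R$465.24

F = S·e^((r − q)T) = 456.24 · e^((0.0593 − 0.0458) × 528/365)
= 456.24 · e^0.019529 = 456.24 × 1.019721
F = R$465.24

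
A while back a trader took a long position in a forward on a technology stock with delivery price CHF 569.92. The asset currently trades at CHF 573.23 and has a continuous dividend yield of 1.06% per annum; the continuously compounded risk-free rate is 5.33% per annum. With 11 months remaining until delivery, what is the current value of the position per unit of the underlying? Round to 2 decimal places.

CHF 24.94

Current fair forward for the remaining 11 months: F = S·e^((r − q)·T), (r − q) = 0.0533 − 0.0106 = 0.0427
F = 573.23 · e^(0.0427 × 11/12) = 573.23 × 1.039918 = 596.1122
Value of long forward = (F − K)·e^(−rT) = (596.1122 − 569.92) · e^(−0.0533·11/12)
= 26.1922 × 0.952316 = 24.94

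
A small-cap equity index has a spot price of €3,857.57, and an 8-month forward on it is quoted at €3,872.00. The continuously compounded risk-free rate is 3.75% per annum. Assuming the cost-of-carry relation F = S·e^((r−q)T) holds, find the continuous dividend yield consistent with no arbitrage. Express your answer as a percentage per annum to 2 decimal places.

From F = S·e^((r−q)T): (r − q) = ln(F/S)/T
ln(3872.00/3857.57) = ln(1.003741) = 0.003734
(r − q) = 0.003734 / (8/12) = 0.005601
q = r − ln(F/S)/T = 0.0375 − 0.005601 = 0.031899
q = 3.19%

3.19%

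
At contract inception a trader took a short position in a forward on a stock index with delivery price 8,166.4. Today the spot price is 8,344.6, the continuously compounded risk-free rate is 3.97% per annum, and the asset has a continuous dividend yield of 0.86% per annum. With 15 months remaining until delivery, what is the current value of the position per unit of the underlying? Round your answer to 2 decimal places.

-484.34

Current fair forward for the remaining 15 months: F = S·e^((r − q)·T), (r − q) = 0.0397 − 0.0086 = 0.0311
F = 8344.6 · e^(0.0311 × 15/12) = 8344.6 × 1.03964052 = 8675.3843
Value of long forward = (F − K)·e^(−rT) = (8675.3843 − 8166.4) · e^(−0.0397·15/12)
= 508.9843 × 0.95158620 = 484.34
Short position value = −(long value) = -484.34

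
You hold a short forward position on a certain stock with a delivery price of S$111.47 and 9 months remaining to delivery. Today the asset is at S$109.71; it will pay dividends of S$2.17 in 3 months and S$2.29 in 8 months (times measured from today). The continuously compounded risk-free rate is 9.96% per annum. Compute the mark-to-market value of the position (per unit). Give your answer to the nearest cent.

-S$2.00

PV(remaining dividends) I = 2.17·e^(−0.0996·3/12) + 2.29·e^(−0.0996·8/12) = 4.2595
Current forward F = (S − I)·e^(rT) = (109.71 − 4.2595)·e^(0.0996·9/12) = 105.4505 × 1.077561 = 113.6293
Value (long) = (F − K)·e^(−rT) = (113.6293 − 111.47) × 0.928022 = 2.0039
Short position value = −(long value) = -S$2.00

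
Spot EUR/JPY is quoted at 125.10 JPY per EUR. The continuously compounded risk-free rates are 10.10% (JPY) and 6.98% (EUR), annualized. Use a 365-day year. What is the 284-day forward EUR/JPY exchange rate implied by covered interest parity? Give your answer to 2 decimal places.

128.17

F = S·e^((r_JPY − r_EUR)T) = 125.10 · e^((0.1010 − 0.0698) × 284/365)
= 125.10 · e^0.024276 = 125.10 × 1.024573
F = 128.17 JPY per EUR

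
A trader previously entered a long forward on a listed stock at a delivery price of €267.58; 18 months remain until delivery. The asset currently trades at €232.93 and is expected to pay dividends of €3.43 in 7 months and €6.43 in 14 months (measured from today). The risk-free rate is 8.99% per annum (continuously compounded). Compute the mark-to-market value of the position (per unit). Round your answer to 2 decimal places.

-€9.94

PV(remaining dividends) I = 3.43·e^(−0.0899·7/12) + 6.43·e^(−0.0899·14/12) = 9.0445
Current forward F = (S − I)·e^(rT) = (232.93 − 9.0445)·e^(0.0899·18/12) = 223.8855 × 1.144365 = 256.2067
Value (long) = (F − K)·e^(−rT) = (256.2067 − 267.58) × 0.873847 = -9.9385
Value = -€9.94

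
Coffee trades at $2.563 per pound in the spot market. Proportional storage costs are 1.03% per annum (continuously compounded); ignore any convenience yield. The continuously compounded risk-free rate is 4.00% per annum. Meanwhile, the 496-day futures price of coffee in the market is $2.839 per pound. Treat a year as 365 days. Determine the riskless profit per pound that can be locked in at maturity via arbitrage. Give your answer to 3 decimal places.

$0.095 per pound

Fair futures: F* = S·e^(carry·T), with carry = (r + u) = 0.0400 + 0.0103 = 0.0503
F* = 2.563 · e^(0.0503 × 496/365) = 2.563 · e^0.068353 = 2.563 × 1.070743 = $2.7443
Market $2.839 > fair $2.7443: forward overpriced → cash-and-carry (buy spot, short the forward).
At maturity, profit = |F_mkt − F*| = |2.839 − 2.7443| = $0.095 per pound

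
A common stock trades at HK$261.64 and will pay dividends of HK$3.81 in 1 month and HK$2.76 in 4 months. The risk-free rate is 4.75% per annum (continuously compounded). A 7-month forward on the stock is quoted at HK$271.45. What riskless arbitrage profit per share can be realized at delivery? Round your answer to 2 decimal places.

HK$9.15 per share

PV(dividends) I = 3.81·e^(−0.0475·1/12) + 2.76·e^(−0.0475·4/12) = 6.5116
Fair forward F* = (S − I)·e^(rT) = (261.64 − 6.5116)·e^0.027708 = 255.1284 × 1.028095 = 262.2962
Market HK$271.45 > fair 262.2962: forward overpriced → cash-and-carry (borrow at r, buy the stock and collect the dividends, short the forward).
Profit at T = |F_mkt − F*| = |271.45 − 262.2962| = HK$9.15 per share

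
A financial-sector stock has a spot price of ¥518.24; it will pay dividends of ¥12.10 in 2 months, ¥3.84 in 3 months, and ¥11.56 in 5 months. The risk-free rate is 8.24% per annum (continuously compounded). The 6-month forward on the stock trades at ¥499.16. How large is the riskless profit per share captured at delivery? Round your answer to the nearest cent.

¥12.88 per share

PV(dividends) I = 12.10·e^(−0.0824·2/12) + 3.84·e^(−0.0824·3/12) + 11.56·e^(−0.0824·5/12) = 26.8665
Fair forward F* = (S − I)·e^(rT) = (518.24 − 26.8665)·e^0.041200 = 491.3735 × 1.042060 = 512.0407
Market ¥499.16 < fair 512.0407: forward underpriced → reverse cash-and-carry (short the stock, invest proceeds at r, pay the dividends, go long the forward).
Profit at T = |F_mkt − F*| = |499.16 − 512.0407| = ¥12.88 per share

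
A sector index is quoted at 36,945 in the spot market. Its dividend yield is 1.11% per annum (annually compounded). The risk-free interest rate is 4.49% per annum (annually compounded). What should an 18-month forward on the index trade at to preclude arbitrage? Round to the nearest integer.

F = S · (1+r)^T / (1+q)^T
= 36945 × 1.068100 / 1.016696 = 36945 × 1.050560
F = 38,813

38,813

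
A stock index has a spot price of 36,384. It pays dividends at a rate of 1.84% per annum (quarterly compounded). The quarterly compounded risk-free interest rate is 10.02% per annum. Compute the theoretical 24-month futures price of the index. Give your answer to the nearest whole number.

F = S · (1+r/4)^(4T) / (1+q/4)^(4T)
= 36384 × 1.218878 / 1.037398 = 36384 × 1.174938
F = 42,749

42,749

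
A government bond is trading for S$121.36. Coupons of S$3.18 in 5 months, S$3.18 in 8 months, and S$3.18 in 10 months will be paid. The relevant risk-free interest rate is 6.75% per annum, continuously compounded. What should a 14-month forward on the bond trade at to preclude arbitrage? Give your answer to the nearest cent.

S$121.42

PV(coupons) I = 3.18·e^(−0.0675·5/12) + 3.18·e^(−0.0675·8/12) + 3.18·e^(−0.0675·10/12)
I = 3.0918 + 3.0401 + 3.0061 = 9.1380
F = (S − I)·e^(rT) = (121.36 − 9.1380) · e^(0.0675·14/12)
= 112.2220 · e^0.078750 = 112.2220 × 1.081934 = S$121.42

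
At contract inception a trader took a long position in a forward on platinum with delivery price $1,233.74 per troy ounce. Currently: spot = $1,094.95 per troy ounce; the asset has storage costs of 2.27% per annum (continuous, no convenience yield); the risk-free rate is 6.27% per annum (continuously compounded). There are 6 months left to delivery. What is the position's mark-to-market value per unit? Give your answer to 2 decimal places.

Current fair forward for the remaining 6 months: F = S·e^((r + u)·T), (r + u) = 0.0627 + 0.0227 = 0.0854
F = 1094.95 · e^(0.0854 × 6/12) = 1094.95 × 1.04362476 = 1142.7169
Value of long forward = (F − K)·e^(−rT) = (1142.7169 − 1233.74) · e^(−0.0627·6/12)
= -91.0231 × 0.96913632 = -88.21

-$88.21 per troy ounce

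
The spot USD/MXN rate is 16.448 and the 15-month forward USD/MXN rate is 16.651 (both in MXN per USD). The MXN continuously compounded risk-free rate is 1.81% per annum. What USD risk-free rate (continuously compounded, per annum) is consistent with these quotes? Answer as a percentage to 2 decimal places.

F = S·e^((r_MXN − r_USD)T) ⇒ r_USD = r_MXN − ln(F/S)/T
ln(16.651/16.448) = 0.012266; /(15/12) = 0.009813
r_USD = 0.0181 − 0.009813 = 0.008287
r_USD = 0.83%

0.83%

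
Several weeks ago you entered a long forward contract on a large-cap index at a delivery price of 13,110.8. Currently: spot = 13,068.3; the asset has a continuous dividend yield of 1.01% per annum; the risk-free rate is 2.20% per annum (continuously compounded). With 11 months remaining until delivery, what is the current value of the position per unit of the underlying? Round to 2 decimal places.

Current fair forward for the remaining 11 months: F = S·e^((r − q)·T), (r − q) = 0.0220 − 0.0101 = 0.0119
F = 13068.3 · e^(0.0119 × 11/12) = 13068.3 × 1.01096805 = 13211.6338
Value of long forward = (F − K)·e^(−rT) = (13211.6338 − 13110.8) · e^(−0.0220·11/12)
= 100.8338 × 0.98003532 = 98.82

98.82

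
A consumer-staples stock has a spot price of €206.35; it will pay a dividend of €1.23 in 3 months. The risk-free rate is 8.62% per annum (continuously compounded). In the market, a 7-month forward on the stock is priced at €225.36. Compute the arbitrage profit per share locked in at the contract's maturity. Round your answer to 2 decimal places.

PV(dividends) I = 1.23·e^(−0.0862·3/12) = 1.2038
Fair forward F* = (S − I)·e^(rT) = (206.35 − 1.2038)·e^0.050283 = 205.1462 × 1.051569 = 215.7254
Market €225.36 > fair 215.7254: forward overpriced → cash-and-carry (borrow at r, buy the stock and collect the dividends, short the forward).
Profit at T = |F_mkt − F*| = |225.36 − 215.7254| = €9.63 per share

€9.63 per share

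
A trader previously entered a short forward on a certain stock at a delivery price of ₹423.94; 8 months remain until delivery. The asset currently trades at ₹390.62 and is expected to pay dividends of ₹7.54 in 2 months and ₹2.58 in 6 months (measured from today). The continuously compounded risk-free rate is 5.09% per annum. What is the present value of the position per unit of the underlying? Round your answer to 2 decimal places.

₹29.17

PV(remaining dividends) I = 7.54·e^(−0.0509·2/12) + 2.58·e^(−0.0509·6/12) = 9.9915
Current forward F = (S − I)·e^(rT) = (390.62 − 9.9915)·e^(0.0509·8/12) = 380.6285 × 1.034516 = 393.7663
Value (long) = (F − K)·e^(−rT) = (393.7663 − 423.94) × 0.966636 = -29.1670
Short position value = −(long value) = ₹29.17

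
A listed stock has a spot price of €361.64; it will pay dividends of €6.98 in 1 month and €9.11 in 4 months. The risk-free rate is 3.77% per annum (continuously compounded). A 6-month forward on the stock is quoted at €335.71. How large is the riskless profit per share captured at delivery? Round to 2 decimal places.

PV(dividends) I = 6.98·e^(−0.0377·1/12) + 9.11·e^(−0.0377·4/12) = 15.9543
Fair forward F* = (S − I)·e^(rT) = (361.64 − 15.9543)·e^0.018850 = 345.6857 × 1.019029 = 352.2638
Market €335.71 < fair 352.2638: forward underpriced → reverse cash-and-carry (short the stock, invest proceeds at r, pay the dividends, go long the forward).
Profit at T = |F_mkt − F*| = |335.71 − 352.2638| = €16.55 per share

€16.55 per share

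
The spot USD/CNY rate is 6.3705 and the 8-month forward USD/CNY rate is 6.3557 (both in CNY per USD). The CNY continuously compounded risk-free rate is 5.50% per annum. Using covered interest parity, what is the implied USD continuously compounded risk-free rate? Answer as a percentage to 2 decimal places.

F = S·e^((r_CNY − r_USD)T) ⇒ r_USD = r_CNY − ln(F/S)/T
ln(6.3557/6.3705) = -0.002326; /(8/12) = -0.003489
r_USD = 0.0550 + 0.003489 = 0.058489
r_USD = 5.85%

5.85%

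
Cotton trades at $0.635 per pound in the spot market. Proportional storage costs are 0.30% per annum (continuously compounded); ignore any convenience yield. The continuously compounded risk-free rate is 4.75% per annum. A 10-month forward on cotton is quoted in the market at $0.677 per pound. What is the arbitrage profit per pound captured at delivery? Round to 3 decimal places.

$0.015 per pound

Fair forward: F* = S·e^(carry·T), with carry = (r + u) = 0.0475 + 0.0030 = 0.0505
F* = 0.635 · e^(0.0505 × 10/12) = 0.635 · e^0.042083 = 0.635 × 1.042981 = $0.6623
Market $0.677 > fair $0.6623: forward overpriced → cash-and-carry (buy spot, short the forward).
At maturity, profit = |F_mkt − F*| = |0.677 − 0.6623| = $0.015 per pound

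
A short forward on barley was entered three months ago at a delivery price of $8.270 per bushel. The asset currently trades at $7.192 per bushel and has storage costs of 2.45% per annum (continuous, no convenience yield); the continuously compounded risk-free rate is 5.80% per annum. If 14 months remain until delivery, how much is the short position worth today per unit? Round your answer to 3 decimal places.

$0.328 per bushel

Current fair forward for the remaining 14 months: F = S·e^((r + u)·T), (r + u) = 0.0580 + 0.0245 = 0.0825
F = 7.192 · e^(0.0825 × 14/12) = 7.192 × 1.101034 = 7.9186
Value of long forward = (F − K)·e^(−rT) = (7.9186 − 8.270) · e^(−0.0580·14/12)
= -0.3514 × 0.934572 = -0.328
Short position value = −(long value) = $0.328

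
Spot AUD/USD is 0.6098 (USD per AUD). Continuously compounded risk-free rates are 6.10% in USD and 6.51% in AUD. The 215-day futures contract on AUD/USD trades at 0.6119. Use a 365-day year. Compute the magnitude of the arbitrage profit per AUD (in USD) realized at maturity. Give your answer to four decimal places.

0.0036 per AUD (in USD)

Fair futures: F* = S·e^(carry·T), with carry = (r_USD − r_AUD) = 0.0610 − 0.0651 = -0.0041
F* = 0.6098 · e^(-0.0041 × 215/365) = 0.6098 · e^-0.002415 = 0.6098 × 0.997588 = 0.6083
Market 0.6119 > fair 0.6083: forward overpriced → cash-and-carry (buy spot, short the forward).
At maturity, profit = |F_mkt − F*| = |0.6119 − 0.6083| = 0.0036 per AUD (in USD)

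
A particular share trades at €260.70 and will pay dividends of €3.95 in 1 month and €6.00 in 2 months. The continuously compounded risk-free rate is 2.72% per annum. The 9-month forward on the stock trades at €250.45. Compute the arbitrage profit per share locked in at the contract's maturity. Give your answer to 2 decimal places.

€5.50 per share

PV(dividends) I = 3.95·e^(−0.0272·1/12) + 6.00·e^(−0.0272·2/12) = 9.9139
Fair forward F* = (S − I)·e^(rT) = (260.70 − 9.9139)·e^0.020400 = 250.7861 × 1.020610 = 255.9548
Market €250.45 < fair 255.9548: forward underpriced → reverse cash-and-carry (short the stock, invest proceeds at r, pay the dividends, go long the forward).
Profit at T = |F_mkt − F*| = |250.45 − 255.9548| = €5.50 per share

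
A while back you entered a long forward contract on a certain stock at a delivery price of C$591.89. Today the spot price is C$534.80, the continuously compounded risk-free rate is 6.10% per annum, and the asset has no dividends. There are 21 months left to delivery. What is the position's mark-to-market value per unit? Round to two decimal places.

C$2.84

Current fair forward for the remaining 21 months: F = S·e^(r·T), r = 0.0610
F = 534.80 · e^(0.0610 × 21/12) = 534.80 × 1.112656 = 595.0484
Value of long forward = (F − K)·e^(−rT) = (595.0484 − 591.89) · e^(−0.0610·21/12)
= 3.1584 × 0.898750 = 2.84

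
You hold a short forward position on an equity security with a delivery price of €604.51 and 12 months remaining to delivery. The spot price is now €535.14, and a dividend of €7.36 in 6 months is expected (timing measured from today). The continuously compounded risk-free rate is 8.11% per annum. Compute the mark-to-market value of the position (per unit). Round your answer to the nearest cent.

PV(remaining dividends) I = 7.36·e^(−0.0811·6/12) = 7.0675
Current forward F = (S − I)·e^(rT) = (535.14 − 7.0675)·e^(0.0811·12/12) = 528.0725 × 1.084479 = 572.6835
Value (long) = (F − K)·e^(−rT) = (572.6835 − 604.51) × 0.922101 = -29.3472
Short position value = −(long value) = €29.35

€29.35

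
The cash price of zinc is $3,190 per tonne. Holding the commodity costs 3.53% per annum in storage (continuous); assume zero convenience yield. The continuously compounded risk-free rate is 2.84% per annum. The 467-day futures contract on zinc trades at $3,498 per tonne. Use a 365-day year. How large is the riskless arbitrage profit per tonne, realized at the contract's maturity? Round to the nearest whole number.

$37 per tonne

Fair futures: F* = S·e^(carry·T), with carry = (r + u) = 0.0284 + 0.0353 = 0.0637
F* = 3190 · e^(0.0637 × 467/365) = 3190 · e^0.081501 = 3190 × 1.084914 = $3460.8757
Market $3498 > fair $3460.8757: forward overpriced → cash-and-carry (buy spot, short the forward).
At maturity, profit = |F_mkt − F*| = |3498 − 3460.8757| = $37 per tonne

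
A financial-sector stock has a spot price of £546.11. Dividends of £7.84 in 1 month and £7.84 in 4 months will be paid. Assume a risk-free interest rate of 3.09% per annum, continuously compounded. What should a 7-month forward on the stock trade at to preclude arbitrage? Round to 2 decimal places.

£540.18

PV(dividends) I = 7.84·e^(−0.0309·1/12) + 7.84·e^(−0.0309·4/12)
I = 7.8198 + 7.7597 = 15.5795
F = (S − I)·e^(rT) = (546.11 − 15.5795) · e^(0.0309·7/12)
= 530.5305 · e^0.018025 = 530.5305 × 1.018188 = £540.18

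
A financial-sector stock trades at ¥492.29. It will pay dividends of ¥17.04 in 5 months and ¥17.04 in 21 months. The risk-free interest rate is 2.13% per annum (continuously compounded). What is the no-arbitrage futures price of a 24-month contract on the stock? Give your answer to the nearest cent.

¥478.96

PV(dividends) I = 17.04·e^(−0.0213·5/12) + 17.04·e^(−0.0213·21/12)
I = 16.8894 + 16.4165 = 33.3059
F = (S − I)·e^(rT) = (492.29 − 33.3059) · e^(0.0213·24/12)
= 458.9841 · e^0.042600 = 458.9841 × 1.043520 = ¥478.96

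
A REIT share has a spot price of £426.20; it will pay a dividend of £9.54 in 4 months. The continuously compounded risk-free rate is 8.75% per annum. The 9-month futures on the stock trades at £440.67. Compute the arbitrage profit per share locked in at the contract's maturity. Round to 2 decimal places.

PV(dividends) I = 9.54·e^(−0.0875·4/12) = 9.2658
Fair futures F* = (S − I)·e^(rT) = (426.20 − 9.2658)·e^0.065625 = 416.9342 × 1.067826 = 445.2132
Market £440.67 < fair 445.2132: forward underpriced → reverse cash-and-carry (short the stock, invest proceeds at r, pay the dividends, go long the forward).
Profit at T = |F_mkt − F*| = |440.67 − 445.2132| = £4.54 per share

£4.54 per share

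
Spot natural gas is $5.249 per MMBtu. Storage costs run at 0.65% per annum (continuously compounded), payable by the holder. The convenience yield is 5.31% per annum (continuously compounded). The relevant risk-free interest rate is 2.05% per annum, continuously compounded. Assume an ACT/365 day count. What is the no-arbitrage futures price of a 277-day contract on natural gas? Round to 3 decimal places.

$5.146 per MMBtu

Net carry = r + u − y = 0.0205 + 0.0065 − 0.0531 = -0.0261
F = S·e^((r+u−y)T) = 5.249 · e^(-0.0261 × 277/365) = 5.249 · e^-0.019807
= 5.249 × 0.980388 = $5.146 per MMBtu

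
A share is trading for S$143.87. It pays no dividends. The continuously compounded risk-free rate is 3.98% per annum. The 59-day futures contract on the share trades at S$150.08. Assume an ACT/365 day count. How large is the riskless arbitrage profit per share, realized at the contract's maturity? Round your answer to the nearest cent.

Fair futures: F* = S·e^(carry·T), with carry = r = 0.0398
F* = 143.87 · e^(0.0398 × 59/365) = 143.87 · e^0.006433 = 143.87 × 1.006454 = S$144.7985
Market S$150.08 > fair S$144.7985: forward overpriced → cash-and-carry (buy spot, short the forward).
At maturity, profit = |F_mkt − F*| = |150.08 − 144.7985| = S$5.28 per share

S$5.28 per share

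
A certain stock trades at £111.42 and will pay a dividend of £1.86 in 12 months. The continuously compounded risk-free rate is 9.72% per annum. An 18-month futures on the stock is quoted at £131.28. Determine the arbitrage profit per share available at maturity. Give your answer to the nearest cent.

PV(dividends) I = 1.86·e^(−0.0972·12/12) = 1.6877
Fair futures F* = (S − I)·e^(rT) = (111.42 − 1.6877)·e^0.145800 = 109.7323 × 1.156965 = 126.9564
Market £131.28 > fair 126.9564: forward overpriced → cash-and-carry (borrow at r, buy the stock and collect the dividends, short the forward).
Profit at T = |F_mkt − F*| = |131.28 − 126.9564| = £4.32 per share

£4.32 per share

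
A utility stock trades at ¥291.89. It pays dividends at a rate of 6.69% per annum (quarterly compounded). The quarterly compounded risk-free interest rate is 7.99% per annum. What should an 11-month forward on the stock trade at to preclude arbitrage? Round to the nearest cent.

F = S · (1+r/4)^(4T) / (1+q/4)^(4T)
= 291.89 × 1.075214 / 1.062705 = 291.89 × 1.011771
F = ¥295.33

¥295.33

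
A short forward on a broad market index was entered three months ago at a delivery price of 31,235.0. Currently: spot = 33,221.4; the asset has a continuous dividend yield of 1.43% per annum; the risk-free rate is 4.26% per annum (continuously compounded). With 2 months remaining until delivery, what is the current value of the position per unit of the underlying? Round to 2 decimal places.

Current fair forward for the remaining 2 months: F = S·e^((r − q)·T), (r − q) = 0.0426 − 0.0143 = 0.0283
F = 33221.4 · e^(0.0283 × 2/12) = 33221.4 × 1.00472781 = 33378.4645
Value of long forward = (F − K)·e^(−rT) = (33378.4645 − 31235.0) · e^(−0.0426·2/12)
= 2143.4645 × 0.99292515 = 2128.30
Short position value = −(long value) = -2128.30

-2128.30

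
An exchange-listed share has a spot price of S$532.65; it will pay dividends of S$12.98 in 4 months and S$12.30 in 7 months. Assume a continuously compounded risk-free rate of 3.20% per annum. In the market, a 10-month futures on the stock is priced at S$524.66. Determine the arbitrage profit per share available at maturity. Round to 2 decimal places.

S$3.20 per share

PV(dividends) I = 12.98·e^(−0.0320·4/12) + 12.30·e^(−0.0320·7/12) = 24.9148
Fair futures F* = (S − I)·e^(rT) = (532.65 − 24.9148)·e^0.026667 = 507.7352 × 1.027026 = 521.4573
Market S$524.66 > fair 521.4573: forward overpriced → cash-and-carry (borrow at r, buy the stock and collect the dividends, short the forward).
Profit at T = |F_mkt − F*| = |524.66 − 521.4573| = S$3.20 per share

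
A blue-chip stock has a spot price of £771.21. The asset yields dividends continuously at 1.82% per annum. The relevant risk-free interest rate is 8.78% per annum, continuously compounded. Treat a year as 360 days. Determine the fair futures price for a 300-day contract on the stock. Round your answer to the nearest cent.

£817.26

F = S·e^((r − q)T) = 771.21 · e^((0.0878 − 0.0182) × 300/360)
= 771.21 · e^0.058000 = 771.21 × 1.059715
F = £817.26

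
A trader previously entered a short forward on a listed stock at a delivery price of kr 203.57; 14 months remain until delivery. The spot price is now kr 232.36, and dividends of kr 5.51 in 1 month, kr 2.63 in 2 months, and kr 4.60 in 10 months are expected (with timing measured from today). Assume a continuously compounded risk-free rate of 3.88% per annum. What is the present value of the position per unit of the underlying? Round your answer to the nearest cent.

-kr 25.24

PV(remaining dividends) I = 5.51·e^(−0.0388·1/12) + 2.63·e^(−0.0388·2/12) + 4.60·e^(−0.0388·10/12) = 12.5589
Current forward F = (S − I)·e^(rT) = (232.36 − 12.5589)·e^(0.0388·14/12) = 219.8011 × 1.046307 = 229.9794
Value (long) = (F − K)·e^(−rT) = (229.9794 − 203.57) × 0.955743 = 25.2406
Short position value = −(long value) = -kr 25.24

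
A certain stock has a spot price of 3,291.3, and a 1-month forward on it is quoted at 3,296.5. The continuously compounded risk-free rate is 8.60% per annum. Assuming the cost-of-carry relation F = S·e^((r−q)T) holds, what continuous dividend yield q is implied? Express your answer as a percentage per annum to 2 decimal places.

6.71%

From F = S·e^((r−q)T): (r − q) = ln(F/S)/T
ln(3296.5/3291.3) = ln(1.001580) = 0.001579
(r − q) = 0.001579 / (1/12) = 0.018948
q = r − ln(F/S)/T = 0.0860 − 0.018948 = 0.067052
q = 6.71%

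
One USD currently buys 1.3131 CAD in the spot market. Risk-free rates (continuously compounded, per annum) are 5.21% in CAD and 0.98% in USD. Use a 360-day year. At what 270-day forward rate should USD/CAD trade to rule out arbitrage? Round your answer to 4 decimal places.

F = S·e^((r_CAD − r_USD)T) = 1.3131 · e^((0.0521 − 0.0098) × 270/360)
= 1.3131 · e^0.031725 = 1.3131 × 1.032234
F = 1.3554 CAD per USD

1.3554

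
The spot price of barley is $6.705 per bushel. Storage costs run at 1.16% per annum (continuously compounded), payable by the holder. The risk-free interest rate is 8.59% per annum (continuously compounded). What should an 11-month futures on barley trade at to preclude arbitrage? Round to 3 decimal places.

$7.332 per bushel

Net carry = r + u − y = 0.0859 + 0.0116 − 0.0000 = 0.0975
F = S·e^((r+u−y)T) = 6.705 · e^(0.0975 × 11/12) = 6.705 · e^0.089375
= 6.705 × 1.093491 = $7.332 per bushel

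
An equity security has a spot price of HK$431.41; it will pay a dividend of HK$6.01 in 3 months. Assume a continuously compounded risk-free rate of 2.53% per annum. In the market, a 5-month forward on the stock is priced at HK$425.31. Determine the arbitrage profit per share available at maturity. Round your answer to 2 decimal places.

PV(dividends) I = 6.01·e^(−0.0253·3/12) = 5.9721
Fair forward F* = (S − I)·e^(rT) = (431.41 − 5.9721)·e^0.010542 = 425.4379 × 1.010598 = 429.9467
Market HK$425.31 < fair 429.9467: forward underpriced → reverse cash-and-carry (short the stock, invest proceeds at r, pay the dividends, go long the forward).
Profit at T = |F_mkt − F*| = |425.31 − 429.9467| = HK$4.64 per share

HK$4.64 per share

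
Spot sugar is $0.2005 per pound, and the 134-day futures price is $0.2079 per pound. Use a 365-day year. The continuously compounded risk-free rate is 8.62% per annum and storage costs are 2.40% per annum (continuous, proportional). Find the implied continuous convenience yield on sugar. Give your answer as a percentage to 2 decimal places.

1.15%

F = S·e^((r+u−y)T) ⇒ (r+u−y) = ln(F/S)/T
ln(0.2079/0.2005) = 0.036243; /T ⇒ 0.098722
y = r + u − ln(F/S)/T = 0.0862 + 0.0240 − 0.098722 = 0.011478
y = 1.15%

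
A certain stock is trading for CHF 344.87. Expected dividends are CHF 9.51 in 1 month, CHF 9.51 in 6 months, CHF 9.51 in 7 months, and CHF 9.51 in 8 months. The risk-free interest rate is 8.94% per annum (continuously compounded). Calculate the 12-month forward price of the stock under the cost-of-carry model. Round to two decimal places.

CHF 337.19

PV(dividends) I = 9.51·e^(−0.0894·1/12) + 9.51·e^(−0.0894·6/12) + 9.51·e^(−0.0894·7/12) + 9.51·e^(−0.0894·8/12)
I = 9.4394 + 9.0943 + 9.0268 + 8.9598 = 36.5203
F = (S − I)·e^(rT) = (344.87 − 36.5203) · e^(0.0894·12/12)
= 308.3497 · e^0.089400 = 308.3497 × 1.093518 = CHF 337.19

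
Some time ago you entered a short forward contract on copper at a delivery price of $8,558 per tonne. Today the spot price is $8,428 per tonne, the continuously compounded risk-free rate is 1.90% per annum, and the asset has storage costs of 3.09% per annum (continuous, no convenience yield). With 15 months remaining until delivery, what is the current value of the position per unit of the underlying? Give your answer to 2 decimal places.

Current fair forward for the remaining 15 months: F = S·e^((r + u)·T), (r + u) = 0.0190 + 0.0309 = 0.0499
F = 8428 · e^(0.0499 × 15/12) = 8428 × 1.06436141 = 8970.4380
Value of long forward = (F − K)·e^(−rT) = (8970.4380 − 8558) · e^(−0.0190·15/12)
= 412.4380 × 0.97652981 = 402.76
Short position value = −(long value) = -$402.76

-$402.76 per tonne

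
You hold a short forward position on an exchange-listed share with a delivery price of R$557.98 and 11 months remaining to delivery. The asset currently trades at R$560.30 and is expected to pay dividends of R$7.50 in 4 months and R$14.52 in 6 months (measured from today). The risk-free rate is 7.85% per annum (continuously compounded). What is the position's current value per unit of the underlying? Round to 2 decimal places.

-R$19.79

PV(remaining dividends) I = 7.50·e^(−0.0785·4/12) + 14.52·e^(−0.0785·6/12) = 21.2674
Current forward F = (S − I)·e^(rT) = (560.30 − 21.2674)·e^(0.0785·11/12) = 539.0326 × 1.074611 = 579.2504
Value (long) = (F − K)·e^(−rT) = (579.2504 − 557.98) × 0.930570 = 19.7936
Short position value = −(long value) = -R$19.79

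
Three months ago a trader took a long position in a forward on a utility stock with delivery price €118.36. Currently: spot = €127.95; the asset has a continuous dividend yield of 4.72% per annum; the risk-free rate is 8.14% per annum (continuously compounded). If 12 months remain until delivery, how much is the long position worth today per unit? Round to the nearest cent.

€12.94

Current fair forward for the remaining 12 months: F = S·e^((r − q)·T), (r − q) = 0.0814 − 0.0472 = 0.0342
F = 127.95 · e^(0.0342 × 12/12) = 127.95 × 1.034792 = 132.4016
Value of long forward = (F − K)·e^(−rT) = (132.4016 − 118.36) · e^(−0.0814·12/12)
= 14.0416 × 0.921825 = 12.94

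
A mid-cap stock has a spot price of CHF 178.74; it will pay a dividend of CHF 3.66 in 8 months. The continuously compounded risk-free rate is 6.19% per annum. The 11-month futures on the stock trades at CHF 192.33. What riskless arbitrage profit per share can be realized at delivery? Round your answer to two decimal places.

PV(dividends) I = 3.66·e^(−0.0619·8/12) = 3.5120
Fair futures F* = (S − I)·e^(rT) = (178.74 − 3.5120)·e^0.056742 = 175.2280 × 1.058383 = 185.4583
Market CHF 192.33 > fair 185.4583: forward overpriced → cash-and-carry (borrow at r, buy the stock and collect the dividends, short the forward).
Profit at T = |F_mkt − F*| = |192.33 − 185.4583| = CHF 6.87 per share

CHF 6.87 per share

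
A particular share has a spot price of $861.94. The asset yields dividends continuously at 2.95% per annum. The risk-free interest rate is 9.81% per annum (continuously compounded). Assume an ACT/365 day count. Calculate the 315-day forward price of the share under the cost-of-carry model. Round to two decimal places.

$914.51

F = S·e^((r − q)T) = 861.94 · e^((0.0981 − 0.0295) × 315/365)
= 861.94 · e^0.059203 = 861.94 × 1.060991
F = $914.51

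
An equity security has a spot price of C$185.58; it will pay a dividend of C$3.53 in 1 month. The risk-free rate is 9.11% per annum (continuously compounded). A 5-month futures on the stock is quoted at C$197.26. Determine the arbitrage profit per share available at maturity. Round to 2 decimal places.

PV(dividends) I = 3.53·e^(−0.0911·1/12) = 3.5033
Fair futures F* = (S − I)·e^(rT) = (185.58 − 3.5033)·e^0.037958 = 182.0767 × 1.038688 = 189.1209
Market C$197.26 > fair 189.1209: forward overpriced → cash-and-carry (borrow at r, buy the stock and collect the dividends, short the forward).
Profit at T = |F_mkt − F*| = |197.26 − 189.1209| = C$8.14 per share

C$8.14 per share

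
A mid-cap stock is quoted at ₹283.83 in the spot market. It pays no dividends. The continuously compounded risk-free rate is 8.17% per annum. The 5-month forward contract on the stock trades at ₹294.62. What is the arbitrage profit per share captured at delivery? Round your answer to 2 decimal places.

Fair forward: F* = S·e^(carry·T), with carry = r = 0.0817
F* = 283.83 · e^(0.0817 × 5/12) = 283.83 · e^0.034042 = 283.83 × 1.034628 = ₹293.6585
Market ₹294.62 > fair ₹293.6585: forward overpriced → cash-and-carry (buy spot, short the forward).
At maturity, profit = |F_mkt − F*| = |294.62 − 293.6585| = ₹0.96 per share

₹0.96 per share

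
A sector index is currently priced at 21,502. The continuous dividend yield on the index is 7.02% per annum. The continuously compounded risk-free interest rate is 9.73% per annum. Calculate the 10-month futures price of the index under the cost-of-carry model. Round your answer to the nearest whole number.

F = S·e^((r − q)T) = 21502 · e^((0.0973 − 0.0702) × 10/12)
= 21502 · e^0.022583 = 21502 × 1.022840
F = 21,993

21,993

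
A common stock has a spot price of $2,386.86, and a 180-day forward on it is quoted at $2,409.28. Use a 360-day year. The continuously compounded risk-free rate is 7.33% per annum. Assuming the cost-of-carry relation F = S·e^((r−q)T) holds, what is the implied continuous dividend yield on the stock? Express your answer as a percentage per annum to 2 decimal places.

From F = S·e^((r−q)T): (r − q) = ln(F/S)/T
ln(2409.28/2386.86) = ln(1.009393) = 0.009349
(r − q) = 0.009349 / (180/360) = 0.018698
q = r − ln(F/S)/T = 0.0733 − 0.018698 = 0.054602
q = 5.46%

5.46%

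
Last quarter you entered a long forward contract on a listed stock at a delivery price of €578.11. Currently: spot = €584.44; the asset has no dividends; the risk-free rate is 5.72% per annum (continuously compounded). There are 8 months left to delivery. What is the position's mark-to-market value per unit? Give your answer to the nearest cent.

Current fair forward for the remaining 8 months: F = S·e^(r·T), r = 0.0572
F = 584.44 · e^(0.0572 × 8/12) = 584.44 × 1.038870 = 607.1572
Value of long forward = (F − K)·e^(−rT) = (607.1572 − 578.11) · e^(−0.0572·8/12)
= 29.0472 × 0.962585 = 27.96

€27.96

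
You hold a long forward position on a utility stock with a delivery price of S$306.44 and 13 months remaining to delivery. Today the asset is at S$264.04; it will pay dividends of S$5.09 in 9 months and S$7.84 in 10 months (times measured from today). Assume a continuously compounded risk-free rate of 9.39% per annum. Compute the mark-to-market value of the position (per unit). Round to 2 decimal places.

-S$24.75

PV(remaining dividends) I = 5.09·e^(−0.0939·9/12) + 7.84·e^(−0.0939·10/12) = 11.9938
Current forward F = (S − I)·e^(rT) = (264.04 − 11.9938)·e^(0.0939·13/12) = 252.0462 × 1.107079 = 279.0351
Value (long) = (F − K)·e^(−rT) = (279.0351 − 306.44) × 0.903278 = -24.7542
Value = -S$24.75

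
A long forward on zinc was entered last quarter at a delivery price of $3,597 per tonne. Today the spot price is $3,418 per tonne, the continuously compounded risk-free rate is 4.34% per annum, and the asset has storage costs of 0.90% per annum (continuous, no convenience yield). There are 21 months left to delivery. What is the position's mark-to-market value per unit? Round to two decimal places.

Current fair forward for the remaining 21 months: F = S·e^((r + u)·T), (r + u) = 0.0434 + 0.0090 = 0.0524
F = 3418 · e^(0.0524 × 21/12) = 3418 × 1.09603596 = 3746.2509
Value of long forward = (F − K)·e^(−rT) = (3746.2509 − 3597) · e^(−0.0434·21/12)
= 149.2509 × 0.92686255 = 138.34

$138.34 per tonne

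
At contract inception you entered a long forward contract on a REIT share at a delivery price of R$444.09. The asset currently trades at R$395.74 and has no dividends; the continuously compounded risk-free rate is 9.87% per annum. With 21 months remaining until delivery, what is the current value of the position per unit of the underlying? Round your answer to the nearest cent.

Current fair forward for the remaining 21 months: F = S·e^(r·T), r = 0.0987
F = 395.74 · e^(0.0987 × 21/12) = 395.74 × 1.188539 = 470.3524
Value of long forward = (F − K)·e^(−rT) = (470.3524 − 444.09) · e^(−0.0987·21/12)
= 26.2624 × 0.841369 = 22.10

R$22.10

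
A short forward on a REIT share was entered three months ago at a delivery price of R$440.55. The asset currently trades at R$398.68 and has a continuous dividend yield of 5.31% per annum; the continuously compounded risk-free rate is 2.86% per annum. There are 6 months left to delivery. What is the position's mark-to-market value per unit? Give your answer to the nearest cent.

Current fair forward for the remaining 6 months: F = S·e^((r − q)·T), (r − q) = 0.0286 − 0.0531 = -0.0245
F = 398.68 · e^(-0.0245 × 6/12) = 398.68 × 0.987825 = 393.8261
Value of long forward = (F − K)·e^(−rT) = (393.8261 − 440.55) · e^(−0.0286·6/12)
= -46.7239 × 0.985802 = -46.06
Short position value = −(long value) = R$46.06

R$46.06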